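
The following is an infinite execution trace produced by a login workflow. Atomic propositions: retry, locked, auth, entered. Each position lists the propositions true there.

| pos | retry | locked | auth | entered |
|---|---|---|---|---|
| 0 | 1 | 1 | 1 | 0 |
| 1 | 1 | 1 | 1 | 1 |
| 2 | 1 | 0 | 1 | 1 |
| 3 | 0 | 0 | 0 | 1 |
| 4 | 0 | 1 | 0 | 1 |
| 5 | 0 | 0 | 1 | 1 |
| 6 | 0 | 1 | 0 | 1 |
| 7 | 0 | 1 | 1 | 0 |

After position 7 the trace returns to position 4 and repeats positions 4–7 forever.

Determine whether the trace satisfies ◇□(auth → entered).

□(auth → entered) is false at every position 0..7, so it never becomes true and ◇□(auth → entered) fails.

Violated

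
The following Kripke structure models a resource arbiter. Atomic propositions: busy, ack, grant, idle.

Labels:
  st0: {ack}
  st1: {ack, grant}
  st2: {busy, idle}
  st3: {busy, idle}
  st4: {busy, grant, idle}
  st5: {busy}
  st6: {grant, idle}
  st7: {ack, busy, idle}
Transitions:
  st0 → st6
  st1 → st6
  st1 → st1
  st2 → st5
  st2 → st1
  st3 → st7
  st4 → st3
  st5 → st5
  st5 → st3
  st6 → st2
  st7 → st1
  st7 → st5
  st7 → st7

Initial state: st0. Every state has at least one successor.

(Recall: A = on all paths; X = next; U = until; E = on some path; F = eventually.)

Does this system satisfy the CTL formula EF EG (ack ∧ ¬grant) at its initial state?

Yes

States satisfying EG (ack ∧ ¬grant): {st7}.
States satisfying EF EG (ack ∧ ¬grant): {st0, st1, st2, st3, st4, st5, st6, st7}.
Some path from st0 reaches a state where EG (ack ∧ ¬grant) holds.
st0 ∈ Sat(EF EG (ack ∧ ¬grant)).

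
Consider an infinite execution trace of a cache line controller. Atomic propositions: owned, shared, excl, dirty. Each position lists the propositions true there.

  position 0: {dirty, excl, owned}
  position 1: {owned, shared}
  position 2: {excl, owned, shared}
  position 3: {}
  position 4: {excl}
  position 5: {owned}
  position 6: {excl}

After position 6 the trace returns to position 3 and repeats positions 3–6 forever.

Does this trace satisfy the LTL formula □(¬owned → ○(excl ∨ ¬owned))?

¬owned → ○(excl ∨ ¬owned) must hold at every position from 0 onward. It fails at position 4, so □(¬owned → ○(excl ∨ ¬owned)) is false.
Positions where ¬owned holds: 3, 4, 6.
Check ○(excl ∨ ¬owned) at each: 3→ok, 4→fails, 6→ok.

Violated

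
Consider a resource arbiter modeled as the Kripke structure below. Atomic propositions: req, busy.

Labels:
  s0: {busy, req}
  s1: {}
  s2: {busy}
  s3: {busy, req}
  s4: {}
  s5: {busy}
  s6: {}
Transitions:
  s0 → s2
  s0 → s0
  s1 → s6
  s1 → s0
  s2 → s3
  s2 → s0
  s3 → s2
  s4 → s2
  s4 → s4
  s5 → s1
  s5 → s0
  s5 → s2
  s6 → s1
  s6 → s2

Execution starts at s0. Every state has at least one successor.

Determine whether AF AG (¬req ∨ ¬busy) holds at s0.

Violated

States satisfying AG (¬req ∨ ¬busy): ∅.
States satisfying AF AG (¬req ∨ ¬busy): ∅.
There is a path from s0 along which AG (¬req ∨ ¬busy) never holds.
s0 ∉ Sat(AF AG (¬req ∨ ¬busy)).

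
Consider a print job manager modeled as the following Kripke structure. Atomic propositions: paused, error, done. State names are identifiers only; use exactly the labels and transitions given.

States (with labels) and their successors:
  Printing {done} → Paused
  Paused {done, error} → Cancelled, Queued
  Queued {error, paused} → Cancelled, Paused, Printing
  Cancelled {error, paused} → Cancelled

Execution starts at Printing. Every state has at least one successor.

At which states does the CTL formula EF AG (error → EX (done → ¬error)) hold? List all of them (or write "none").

{Printing, Paused, Queued, Cancelled}

States satisfying AG (error → EX (done → ¬error)): {Printing, Paused, Queued, Cancelled}.
States satisfying EF AG (error → EX (done → ¬error)): {Printing, Paused, Queued, Cancelled}.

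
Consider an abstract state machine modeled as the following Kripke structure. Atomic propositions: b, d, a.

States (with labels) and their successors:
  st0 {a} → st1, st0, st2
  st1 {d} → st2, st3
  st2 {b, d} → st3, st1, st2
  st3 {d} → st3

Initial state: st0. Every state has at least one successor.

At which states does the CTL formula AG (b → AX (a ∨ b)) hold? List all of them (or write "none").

States satisfying b → AX (a ∨ b): {st0, st1, st3}.
States satisfying AG (b → AX (a ∨ b)): {st3}.

{st3}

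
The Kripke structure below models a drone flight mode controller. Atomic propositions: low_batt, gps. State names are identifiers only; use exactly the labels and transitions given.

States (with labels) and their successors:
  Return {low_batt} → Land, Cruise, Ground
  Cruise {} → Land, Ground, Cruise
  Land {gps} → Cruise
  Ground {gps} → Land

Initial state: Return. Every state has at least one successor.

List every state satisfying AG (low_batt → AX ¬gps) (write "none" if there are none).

{Cruise, Land, Ground}

States satisfying low_batt → AX ¬gps: {Cruise, Land, Ground}.
States satisfying AG (low_batt → AX ¬gps): {Cruise, Land, Ground}.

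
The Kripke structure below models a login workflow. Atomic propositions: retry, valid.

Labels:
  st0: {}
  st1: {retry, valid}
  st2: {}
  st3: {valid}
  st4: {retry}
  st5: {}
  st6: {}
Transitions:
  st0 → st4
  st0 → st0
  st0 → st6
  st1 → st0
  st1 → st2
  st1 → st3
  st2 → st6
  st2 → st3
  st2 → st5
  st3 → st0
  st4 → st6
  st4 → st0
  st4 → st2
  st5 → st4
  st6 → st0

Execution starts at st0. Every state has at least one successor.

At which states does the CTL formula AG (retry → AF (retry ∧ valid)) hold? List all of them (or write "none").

none

States satisfying retry → AF (retry ∧ valid): {st0, st1, st2, st3, st5, st6}.
States satisfying AG (retry → AF (retry ∧ valid)): ∅.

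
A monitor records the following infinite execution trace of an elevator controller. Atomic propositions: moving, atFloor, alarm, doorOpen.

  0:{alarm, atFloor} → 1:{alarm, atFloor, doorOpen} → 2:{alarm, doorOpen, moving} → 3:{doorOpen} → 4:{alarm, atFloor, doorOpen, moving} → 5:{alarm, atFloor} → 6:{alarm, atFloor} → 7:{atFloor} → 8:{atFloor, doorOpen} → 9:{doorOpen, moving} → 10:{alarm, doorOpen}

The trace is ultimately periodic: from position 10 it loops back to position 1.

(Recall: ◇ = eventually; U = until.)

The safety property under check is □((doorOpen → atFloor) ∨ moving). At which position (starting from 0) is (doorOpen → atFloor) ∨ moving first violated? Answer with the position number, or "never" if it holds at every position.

3

Check (doorOpen → atFloor) ∨ moving at each position in order: 0 ✓, 1 ✓, 2 ✓.
At position 3 the labels are {doorOpen}, so (doorOpen → atFloor) ∨ moving is false there. This is the first violation.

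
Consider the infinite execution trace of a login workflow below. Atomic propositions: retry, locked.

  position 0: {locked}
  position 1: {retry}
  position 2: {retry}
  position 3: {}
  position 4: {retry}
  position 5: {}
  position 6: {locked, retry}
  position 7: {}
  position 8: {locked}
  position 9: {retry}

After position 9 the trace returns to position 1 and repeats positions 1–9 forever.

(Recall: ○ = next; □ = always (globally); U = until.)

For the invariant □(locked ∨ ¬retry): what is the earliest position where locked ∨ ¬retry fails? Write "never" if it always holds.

Check locked ∨ ¬retry at each position in order: 0 ✓.
At position 1 the labels are {retry}, so locked ∨ ¬retry is false there. This is the first violation.

1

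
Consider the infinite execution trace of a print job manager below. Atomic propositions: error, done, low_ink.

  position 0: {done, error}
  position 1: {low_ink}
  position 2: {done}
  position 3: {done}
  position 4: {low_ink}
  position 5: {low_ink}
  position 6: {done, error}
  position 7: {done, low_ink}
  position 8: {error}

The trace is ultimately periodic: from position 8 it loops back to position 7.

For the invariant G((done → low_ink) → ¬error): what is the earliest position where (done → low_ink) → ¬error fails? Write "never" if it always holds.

8

Check (done → low_ink) → ¬error at each position in order: 0 ✓, 1 ✓, 2 ✓, 3 ✓, 4 ✓, 5 ✓, 6 ✓, 7 ✓.
At position 8 the labels are {error}, so (done → low_ink) → ¬error is false there. This is the first violation.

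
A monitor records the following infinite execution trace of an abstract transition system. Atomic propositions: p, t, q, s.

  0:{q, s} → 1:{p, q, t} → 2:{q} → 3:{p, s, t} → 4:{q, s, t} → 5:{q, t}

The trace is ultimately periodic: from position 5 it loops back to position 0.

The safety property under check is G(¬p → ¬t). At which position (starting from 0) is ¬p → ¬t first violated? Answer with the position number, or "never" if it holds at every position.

Check ¬p → ¬t at each position in order: 0 ✓, 1 ✓, 2 ✓, 3 ✓.
At position 4 the labels are {q, s, t}, so ¬p → ¬t is false there. This is the first violation.

4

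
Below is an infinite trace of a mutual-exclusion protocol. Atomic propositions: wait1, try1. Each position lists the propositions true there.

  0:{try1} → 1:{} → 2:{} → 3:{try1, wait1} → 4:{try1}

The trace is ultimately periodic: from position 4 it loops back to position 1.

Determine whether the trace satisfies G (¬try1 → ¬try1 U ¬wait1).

¬try1 → ¬try1 U ¬wait1 holds at every position 0..4, and those are all positions ever visited, so G (¬try1 → ¬try1 U ¬wait1) holds.
Positions where ¬try1 holds: 1, 2.
Check ¬try1 U ¬wait1 at each: 1→ok, 2→ok.

Satisfied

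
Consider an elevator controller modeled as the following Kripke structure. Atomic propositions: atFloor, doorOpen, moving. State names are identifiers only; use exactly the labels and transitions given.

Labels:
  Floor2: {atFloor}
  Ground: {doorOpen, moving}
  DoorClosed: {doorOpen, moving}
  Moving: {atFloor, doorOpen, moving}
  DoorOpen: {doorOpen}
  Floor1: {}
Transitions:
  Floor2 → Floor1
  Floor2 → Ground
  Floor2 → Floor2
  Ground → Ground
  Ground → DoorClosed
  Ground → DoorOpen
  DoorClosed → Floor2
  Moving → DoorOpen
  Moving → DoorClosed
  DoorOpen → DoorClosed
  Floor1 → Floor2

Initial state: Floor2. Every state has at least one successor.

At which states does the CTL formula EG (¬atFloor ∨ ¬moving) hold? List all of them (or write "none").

{Floor2, Ground, DoorClosed, DoorOpen, Floor1}

States satisfying ¬atFloor ∨ ¬moving: {Floor2, Ground, DoorClosed, DoorOpen, Floor1}.
States satisfying EG (¬atFloor ∨ ¬moving): {Floor2, Ground, DoorClosed, DoorOpen, Floor1}.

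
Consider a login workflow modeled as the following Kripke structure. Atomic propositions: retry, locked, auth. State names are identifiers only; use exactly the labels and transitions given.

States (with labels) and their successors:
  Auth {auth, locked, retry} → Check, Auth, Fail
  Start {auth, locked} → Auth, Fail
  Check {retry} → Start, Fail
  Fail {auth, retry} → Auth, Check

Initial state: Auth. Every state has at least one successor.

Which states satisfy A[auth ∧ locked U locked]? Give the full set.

{Auth, Start}

States satisfying auth ∧ locked: {Auth, Start}.
States satisfying locked: {Auth, Start}.
States satisfying A[auth ∧ locked U locked]: {Auth, Start}.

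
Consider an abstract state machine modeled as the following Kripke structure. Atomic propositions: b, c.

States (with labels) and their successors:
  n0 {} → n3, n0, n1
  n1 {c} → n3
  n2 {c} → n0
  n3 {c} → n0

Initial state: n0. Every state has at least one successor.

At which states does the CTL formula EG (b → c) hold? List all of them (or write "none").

{n0, n1, n2, n3}

States satisfying b → c: {n0, n1, n2, n3}.
States satisfying EG (b → c): {n0, n1, n2, n3}.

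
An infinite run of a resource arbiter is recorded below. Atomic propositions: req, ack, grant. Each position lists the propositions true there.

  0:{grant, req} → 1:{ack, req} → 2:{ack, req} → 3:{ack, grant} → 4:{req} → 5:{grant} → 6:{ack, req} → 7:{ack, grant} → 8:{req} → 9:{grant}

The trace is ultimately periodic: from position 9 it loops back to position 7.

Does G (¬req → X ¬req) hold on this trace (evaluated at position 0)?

¬req → X ¬req must hold at every position from 0 onward. It fails at position 3, so G (¬req → X ¬req) is false.
Positions where ¬req holds: 3, 5, 7, 9.
Check X ¬req at each: 3→fails, 5→fails, 7→fails, 9→ok.

Does not hold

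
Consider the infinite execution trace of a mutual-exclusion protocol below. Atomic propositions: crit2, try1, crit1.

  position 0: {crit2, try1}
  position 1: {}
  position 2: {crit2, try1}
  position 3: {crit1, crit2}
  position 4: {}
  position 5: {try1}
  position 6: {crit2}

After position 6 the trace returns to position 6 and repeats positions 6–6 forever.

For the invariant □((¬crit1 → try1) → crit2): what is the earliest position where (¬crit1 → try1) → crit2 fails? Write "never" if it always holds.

Check (¬crit1 → try1) → crit2 at each position in order: 0 ✓, 1 ✓, 2 ✓, 3 ✓, 4 ✓.
At position 5 the labels are {try1}, so (¬crit1 → try1) → crit2 is false there. This is the first violation.

5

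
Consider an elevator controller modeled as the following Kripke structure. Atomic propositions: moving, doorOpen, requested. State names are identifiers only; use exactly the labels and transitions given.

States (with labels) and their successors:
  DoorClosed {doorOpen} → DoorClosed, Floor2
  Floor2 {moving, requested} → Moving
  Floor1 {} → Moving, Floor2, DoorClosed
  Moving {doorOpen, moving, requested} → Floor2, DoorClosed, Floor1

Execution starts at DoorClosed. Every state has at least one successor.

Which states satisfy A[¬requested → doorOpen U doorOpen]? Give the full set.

{DoorClosed, Floor2, Moving}

States satisfying ¬requested → doorOpen: {DoorClosed, Floor2, Moving}.
States satisfying doorOpen: {DoorClosed, Moving}.
States satisfying A[¬requested → doorOpen U doorOpen]: {DoorClosed, Floor2, Moving}.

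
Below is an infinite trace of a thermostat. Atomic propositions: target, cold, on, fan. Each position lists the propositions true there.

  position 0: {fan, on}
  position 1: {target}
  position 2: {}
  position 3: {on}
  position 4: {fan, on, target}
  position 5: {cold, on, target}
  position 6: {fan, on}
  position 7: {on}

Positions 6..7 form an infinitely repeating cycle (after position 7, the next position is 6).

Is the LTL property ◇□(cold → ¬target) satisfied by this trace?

□(cold → ¬target) holds at position 6, which is reachable from 0, so ◇□(cold → ¬target) holds.

Holds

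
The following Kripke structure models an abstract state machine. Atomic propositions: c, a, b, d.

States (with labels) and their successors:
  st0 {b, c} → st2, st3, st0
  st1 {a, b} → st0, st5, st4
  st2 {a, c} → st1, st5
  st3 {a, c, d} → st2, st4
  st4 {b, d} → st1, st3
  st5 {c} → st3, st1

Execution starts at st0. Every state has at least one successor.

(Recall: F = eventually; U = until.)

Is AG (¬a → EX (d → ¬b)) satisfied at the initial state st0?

States satisfying ¬a → EX (d → ¬b): {st0, st1, st2, st3, st4, st5}.
States satisfying AG (¬a → EX (d → ¬b)): {st0, st1, st2, st3, st4, st5}.
Every state reachable from st0 satisfies ¬a → EX (d → ¬b).
st0 ∈ Sat(AG (¬a → EX (d → ¬b))).

Holds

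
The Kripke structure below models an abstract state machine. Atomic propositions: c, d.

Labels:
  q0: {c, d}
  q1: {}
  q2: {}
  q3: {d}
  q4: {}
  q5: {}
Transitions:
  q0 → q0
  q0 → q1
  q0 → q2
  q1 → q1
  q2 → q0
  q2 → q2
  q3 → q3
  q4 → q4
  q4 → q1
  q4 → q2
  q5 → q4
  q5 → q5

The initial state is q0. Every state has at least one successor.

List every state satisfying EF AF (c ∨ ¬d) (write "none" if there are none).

States satisfying AF (c ∨ ¬d): {q0, q1, q2, q4, q5}.
States satisfying EF AF (c ∨ ¬d): {q0, q1, q2, q4, q5}.

{q0, q1, q2, q4, q5}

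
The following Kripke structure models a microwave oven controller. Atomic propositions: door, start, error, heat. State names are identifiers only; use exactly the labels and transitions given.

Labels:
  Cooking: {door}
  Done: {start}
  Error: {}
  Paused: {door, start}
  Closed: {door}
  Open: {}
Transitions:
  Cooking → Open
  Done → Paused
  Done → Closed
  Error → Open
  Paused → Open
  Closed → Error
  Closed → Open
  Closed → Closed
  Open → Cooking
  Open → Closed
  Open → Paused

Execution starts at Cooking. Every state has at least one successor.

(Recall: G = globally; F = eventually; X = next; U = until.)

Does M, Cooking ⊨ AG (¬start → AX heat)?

Does not hold

States satisfying ¬start → AX heat: {Done, Paused}.
States satisfying AG (¬start → AX heat): ∅.
Closed is reachable from Cooking and violates ¬start → AX heat, so AG fails at Cooking.
Cooking ∉ Sat(AG (¬start → AX heat)).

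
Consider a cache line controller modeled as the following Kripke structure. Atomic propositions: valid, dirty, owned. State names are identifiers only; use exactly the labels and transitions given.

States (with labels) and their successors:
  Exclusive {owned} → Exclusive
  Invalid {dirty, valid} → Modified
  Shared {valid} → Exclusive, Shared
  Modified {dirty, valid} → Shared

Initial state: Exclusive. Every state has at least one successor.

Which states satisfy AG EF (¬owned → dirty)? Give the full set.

States satisfying EF (¬owned → dirty): {Exclusive, Invalid, Shared, Modified}.
States satisfying AG EF (¬owned → dirty): {Exclusive, Invalid, Shared, Modified}.

{Exclusive, Invalid, Shared, Modified}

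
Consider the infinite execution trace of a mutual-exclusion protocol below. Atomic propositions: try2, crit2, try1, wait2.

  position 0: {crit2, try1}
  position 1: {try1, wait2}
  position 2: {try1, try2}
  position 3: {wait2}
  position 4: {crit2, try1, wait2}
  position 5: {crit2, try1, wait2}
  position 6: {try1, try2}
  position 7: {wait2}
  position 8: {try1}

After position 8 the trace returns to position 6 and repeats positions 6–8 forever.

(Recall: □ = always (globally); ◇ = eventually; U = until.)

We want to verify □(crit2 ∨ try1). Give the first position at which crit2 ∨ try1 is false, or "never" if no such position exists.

Check crit2 ∨ try1 at each position in order: 0 ✓, 1 ✓, 2 ✓.
At position 3 the labels are {wait2}, so crit2 ∨ try1 is false there. This is the first violation.

3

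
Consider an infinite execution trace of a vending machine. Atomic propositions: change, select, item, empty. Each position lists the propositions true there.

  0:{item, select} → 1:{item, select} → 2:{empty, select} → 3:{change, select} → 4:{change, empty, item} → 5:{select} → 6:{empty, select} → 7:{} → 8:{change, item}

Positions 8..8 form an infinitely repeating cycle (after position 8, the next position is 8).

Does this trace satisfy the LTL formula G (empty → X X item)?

empty → X X item must hold at every position from 0 onward. It fails at position 4, so G (empty → X X item) is false.
Positions where empty holds: 2, 4, 6.
Check X X item at each: 2→ok, 4→fails, 6→ok.

Violated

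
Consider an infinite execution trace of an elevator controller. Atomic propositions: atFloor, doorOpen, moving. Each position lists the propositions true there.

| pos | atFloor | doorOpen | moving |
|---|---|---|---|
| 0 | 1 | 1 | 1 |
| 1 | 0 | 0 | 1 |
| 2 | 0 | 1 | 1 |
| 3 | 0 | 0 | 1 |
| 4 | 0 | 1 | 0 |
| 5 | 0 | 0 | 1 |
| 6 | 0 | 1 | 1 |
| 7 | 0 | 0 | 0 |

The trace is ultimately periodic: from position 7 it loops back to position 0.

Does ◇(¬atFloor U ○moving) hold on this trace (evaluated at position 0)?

¬atFloor U ○moving holds at position 0, which is reachable from 0, so ◇(¬atFloor U ○moving) holds.

Satisfied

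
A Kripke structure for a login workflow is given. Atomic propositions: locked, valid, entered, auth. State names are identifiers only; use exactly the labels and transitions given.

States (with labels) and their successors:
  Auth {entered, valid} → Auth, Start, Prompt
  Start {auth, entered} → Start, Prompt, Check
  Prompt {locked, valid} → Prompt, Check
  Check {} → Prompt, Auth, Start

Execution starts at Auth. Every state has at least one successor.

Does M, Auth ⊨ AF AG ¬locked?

States satisfying AG ¬locked: ∅.
States satisfying AF AG ¬locked: ∅.
There is a path from Auth along which AG ¬locked never holds.
Auth ∉ Sat(AF AG ¬locked).

No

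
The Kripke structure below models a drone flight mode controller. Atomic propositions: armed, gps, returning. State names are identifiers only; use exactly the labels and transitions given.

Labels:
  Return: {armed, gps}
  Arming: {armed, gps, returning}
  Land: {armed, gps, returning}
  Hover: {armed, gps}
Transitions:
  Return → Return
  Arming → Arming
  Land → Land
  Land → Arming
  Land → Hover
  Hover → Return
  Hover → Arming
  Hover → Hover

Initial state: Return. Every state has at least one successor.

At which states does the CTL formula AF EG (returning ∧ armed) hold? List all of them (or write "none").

States satisfying EG (returning ∧ armed): {Arming, Land}.
States satisfying AF EG (returning ∧ armed): {Arming, Land}.

{Arming, Land}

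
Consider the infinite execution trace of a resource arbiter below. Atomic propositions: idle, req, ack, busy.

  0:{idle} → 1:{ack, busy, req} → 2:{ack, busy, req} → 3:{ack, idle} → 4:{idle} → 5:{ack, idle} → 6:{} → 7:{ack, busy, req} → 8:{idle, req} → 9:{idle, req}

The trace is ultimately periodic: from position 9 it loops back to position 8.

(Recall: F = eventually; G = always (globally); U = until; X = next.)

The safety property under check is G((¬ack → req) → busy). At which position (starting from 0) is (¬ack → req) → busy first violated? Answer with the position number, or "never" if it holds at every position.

Check (¬ack → req) → busy at each position in order: 0 ✓, 1 ✓, 2 ✓.
At position 3 the labels are {ack, idle}, so (¬ack → req) → busy is false there. This is the first violation.

3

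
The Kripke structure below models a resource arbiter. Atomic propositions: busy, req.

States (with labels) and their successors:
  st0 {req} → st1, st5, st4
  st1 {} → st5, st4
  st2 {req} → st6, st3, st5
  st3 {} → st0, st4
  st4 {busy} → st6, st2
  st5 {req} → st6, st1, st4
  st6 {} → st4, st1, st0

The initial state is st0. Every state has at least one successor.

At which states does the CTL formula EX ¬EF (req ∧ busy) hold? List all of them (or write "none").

{st0, st1, st2, st3, st4, st5, st6}

States satisfying ¬EF (req ∧ busy): {st0, st1, st2, st3, st4, st5, st6}.
States satisfying EX ¬EF (req ∧ busy): {st0, st1, st2, st3, st4, st5, st6}.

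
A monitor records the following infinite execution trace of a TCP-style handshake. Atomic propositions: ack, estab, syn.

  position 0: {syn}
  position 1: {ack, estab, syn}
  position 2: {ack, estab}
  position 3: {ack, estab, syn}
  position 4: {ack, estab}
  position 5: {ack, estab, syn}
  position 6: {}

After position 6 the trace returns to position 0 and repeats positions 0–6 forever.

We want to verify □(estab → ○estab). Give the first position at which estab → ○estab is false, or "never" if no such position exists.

Check estab → ○estab at each position in order: 0 ✓, 1 ✓, 2 ✓, 3 ✓, 4 ✓.
At position 5 the labels are {ack, estab, syn} and the next position 6 has {}, so estab → ○estab is false there. This is the first violation.

5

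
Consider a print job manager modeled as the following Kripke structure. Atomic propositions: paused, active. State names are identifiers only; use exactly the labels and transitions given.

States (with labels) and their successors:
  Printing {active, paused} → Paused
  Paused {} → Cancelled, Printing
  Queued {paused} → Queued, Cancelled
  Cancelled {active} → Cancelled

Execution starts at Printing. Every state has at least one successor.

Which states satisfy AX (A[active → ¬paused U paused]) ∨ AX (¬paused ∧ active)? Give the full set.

{Cancelled}

States satisfying A[active → ¬paused U paused]: {Printing, Queued}.
States satisfying AX (A[active → ¬paused U paused]): ∅.
States satisfying ¬paused ∧ active: {Cancelled}.
States satisfying AX (¬paused ∧ active): {Cancelled}.
States satisfying AX (A[active → ¬paused U paused]) ∨ AX (¬paused ∧ active): {Cancelled}.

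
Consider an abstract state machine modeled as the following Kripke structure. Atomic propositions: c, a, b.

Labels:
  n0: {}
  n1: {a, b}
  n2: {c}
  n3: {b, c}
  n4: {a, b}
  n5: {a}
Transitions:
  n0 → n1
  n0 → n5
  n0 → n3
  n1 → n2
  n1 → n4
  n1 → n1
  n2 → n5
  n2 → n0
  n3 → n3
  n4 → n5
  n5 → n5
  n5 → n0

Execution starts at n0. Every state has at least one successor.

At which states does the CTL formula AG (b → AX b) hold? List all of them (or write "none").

States satisfying b → AX b: {n0, n2, n3, n5}.
States satisfying AG (b → AX b): {n3}.

{n3}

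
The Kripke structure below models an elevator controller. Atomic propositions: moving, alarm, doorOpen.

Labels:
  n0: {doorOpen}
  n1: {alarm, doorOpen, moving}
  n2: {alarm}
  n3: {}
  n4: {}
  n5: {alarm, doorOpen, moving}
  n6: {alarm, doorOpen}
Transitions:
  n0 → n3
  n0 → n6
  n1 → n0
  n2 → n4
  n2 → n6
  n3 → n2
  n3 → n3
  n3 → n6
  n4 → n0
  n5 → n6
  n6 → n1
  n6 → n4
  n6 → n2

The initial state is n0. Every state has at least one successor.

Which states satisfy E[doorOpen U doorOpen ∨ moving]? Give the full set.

{n0, n1, n5, n6}

States satisfying doorOpen: {n0, n1, n5, n6}.
States satisfying doorOpen ∨ moving: {n0, n1, n5, n6}.
States satisfying E[doorOpen U doorOpen ∨ moving]: {n0, n1, n5, n6}.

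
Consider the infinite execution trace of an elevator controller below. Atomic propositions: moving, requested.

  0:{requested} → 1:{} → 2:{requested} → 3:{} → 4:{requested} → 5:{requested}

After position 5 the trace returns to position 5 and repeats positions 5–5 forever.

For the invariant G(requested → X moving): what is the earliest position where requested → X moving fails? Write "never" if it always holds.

At position 0 the labels are {requested} and the next position 1 has {}, so requested → X moving is false there. This is the first violation.

0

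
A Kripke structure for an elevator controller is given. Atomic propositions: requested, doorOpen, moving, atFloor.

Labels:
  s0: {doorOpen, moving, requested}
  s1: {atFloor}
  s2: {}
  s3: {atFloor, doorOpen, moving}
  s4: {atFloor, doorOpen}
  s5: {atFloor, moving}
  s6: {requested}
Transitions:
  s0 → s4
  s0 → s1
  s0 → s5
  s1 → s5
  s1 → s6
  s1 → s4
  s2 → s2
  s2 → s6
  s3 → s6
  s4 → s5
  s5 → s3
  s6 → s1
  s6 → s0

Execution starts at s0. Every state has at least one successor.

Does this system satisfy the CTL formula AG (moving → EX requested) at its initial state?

States satisfying moving → EX requested: {s1, s2, s3, s4, s6}.
States satisfying AG (moving → EX requested): ∅.
s0 is reachable from s0 and violates moving → EX requested, so AG fails at s0.
s0 ∉ Sat(AG (moving → EX requested)).

Violated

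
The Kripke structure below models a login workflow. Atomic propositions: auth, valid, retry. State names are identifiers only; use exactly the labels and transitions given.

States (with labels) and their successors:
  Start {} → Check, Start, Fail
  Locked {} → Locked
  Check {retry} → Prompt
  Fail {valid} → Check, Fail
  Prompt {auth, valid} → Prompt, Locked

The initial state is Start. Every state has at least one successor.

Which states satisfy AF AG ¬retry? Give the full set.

{Locked, Check, Prompt}

States satisfying AG ¬retry: {Locked, Prompt}.
States satisfying AF AG ¬retry: {Locked, Check, Prompt}.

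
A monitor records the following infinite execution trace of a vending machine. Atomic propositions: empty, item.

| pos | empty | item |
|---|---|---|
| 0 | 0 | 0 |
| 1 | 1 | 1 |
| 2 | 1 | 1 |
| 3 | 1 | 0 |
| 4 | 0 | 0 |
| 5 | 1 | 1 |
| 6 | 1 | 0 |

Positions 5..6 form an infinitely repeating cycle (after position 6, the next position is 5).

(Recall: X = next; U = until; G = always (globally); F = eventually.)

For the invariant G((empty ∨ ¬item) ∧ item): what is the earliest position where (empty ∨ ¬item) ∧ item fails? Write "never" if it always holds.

At position 0 the labels are {}, so (empty ∨ ¬item) ∧ item is false there. This is the first violation.

0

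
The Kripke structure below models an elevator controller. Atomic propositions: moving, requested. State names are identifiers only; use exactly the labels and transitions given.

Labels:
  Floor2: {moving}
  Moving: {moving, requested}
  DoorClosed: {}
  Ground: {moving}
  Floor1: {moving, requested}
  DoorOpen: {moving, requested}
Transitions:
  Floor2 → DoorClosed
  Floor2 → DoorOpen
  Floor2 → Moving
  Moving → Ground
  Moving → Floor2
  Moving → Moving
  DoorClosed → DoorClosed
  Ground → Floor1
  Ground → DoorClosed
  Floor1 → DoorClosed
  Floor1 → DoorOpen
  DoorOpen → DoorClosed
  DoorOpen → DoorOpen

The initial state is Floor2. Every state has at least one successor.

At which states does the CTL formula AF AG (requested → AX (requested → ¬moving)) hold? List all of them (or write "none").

States satisfying AG (requested → AX (requested → ¬moving)): {DoorClosed}.
States satisfying AF AG (requested → AX (requested → ¬moving)): {DoorClosed}.

{DoorClosed}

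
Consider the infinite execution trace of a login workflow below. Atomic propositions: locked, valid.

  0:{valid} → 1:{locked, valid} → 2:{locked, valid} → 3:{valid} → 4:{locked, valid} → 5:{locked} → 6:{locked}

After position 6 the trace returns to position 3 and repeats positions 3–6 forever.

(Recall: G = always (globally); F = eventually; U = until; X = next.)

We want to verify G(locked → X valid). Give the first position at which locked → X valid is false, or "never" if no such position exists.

4

Check locked → X valid at each position in order: 0 ✓, 1 ✓, 2 ✓, 3 ✓.
At position 4 the labels are {locked, valid} and the next position 5 has {locked}, so locked → X valid is false there. This is the first violation.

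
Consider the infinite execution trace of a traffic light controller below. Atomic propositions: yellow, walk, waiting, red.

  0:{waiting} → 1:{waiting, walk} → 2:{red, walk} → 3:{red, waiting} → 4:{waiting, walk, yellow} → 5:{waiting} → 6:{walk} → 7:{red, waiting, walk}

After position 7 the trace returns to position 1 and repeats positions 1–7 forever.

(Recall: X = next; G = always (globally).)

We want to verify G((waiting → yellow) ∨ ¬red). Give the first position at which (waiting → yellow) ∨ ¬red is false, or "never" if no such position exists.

3

Check (waiting → yellow) ∨ ¬red at each position in order: 0 ✓, 1 ✓, 2 ✓.
At position 3 the labels are {red, waiting}, so (waiting → yellow) ∨ ¬red is false there. This is the first violation.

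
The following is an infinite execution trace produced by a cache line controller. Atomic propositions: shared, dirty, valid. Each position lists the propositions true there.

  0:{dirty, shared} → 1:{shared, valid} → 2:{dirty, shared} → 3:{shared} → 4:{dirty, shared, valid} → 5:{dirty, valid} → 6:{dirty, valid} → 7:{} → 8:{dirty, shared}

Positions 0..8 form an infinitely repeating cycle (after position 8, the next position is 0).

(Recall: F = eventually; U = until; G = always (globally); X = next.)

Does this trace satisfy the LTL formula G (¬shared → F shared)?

¬shared → F shared holds at every position 0..8, and those are all positions ever visited, so G (¬shared → F shared) holds.
Positions where ¬shared holds: 5, 6, 7.
Check F shared at each: 5→ok, 6→ok, 7→ok.

Holds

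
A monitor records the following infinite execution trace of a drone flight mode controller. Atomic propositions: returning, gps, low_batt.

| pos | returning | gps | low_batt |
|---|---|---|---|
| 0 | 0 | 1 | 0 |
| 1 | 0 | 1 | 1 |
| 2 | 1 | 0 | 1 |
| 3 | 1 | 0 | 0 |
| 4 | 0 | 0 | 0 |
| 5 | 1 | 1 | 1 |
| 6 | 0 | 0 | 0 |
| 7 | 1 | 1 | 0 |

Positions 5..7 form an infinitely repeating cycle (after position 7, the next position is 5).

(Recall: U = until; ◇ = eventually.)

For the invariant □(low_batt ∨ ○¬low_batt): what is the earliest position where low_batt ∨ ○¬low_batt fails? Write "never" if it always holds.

At position 0 the labels are {gps} and the next position 1 has {gps, low_batt}, so low_batt ∨ ○¬low_batt is false there. This is the first violation.

0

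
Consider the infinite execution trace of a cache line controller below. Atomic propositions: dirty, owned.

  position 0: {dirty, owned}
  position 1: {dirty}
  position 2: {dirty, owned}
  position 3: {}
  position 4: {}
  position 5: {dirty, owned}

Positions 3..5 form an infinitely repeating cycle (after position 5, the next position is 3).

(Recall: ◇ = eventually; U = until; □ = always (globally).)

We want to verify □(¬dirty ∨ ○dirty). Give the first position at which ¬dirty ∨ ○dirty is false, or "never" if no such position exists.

2

Check ¬dirty ∨ ○dirty at each position in order: 0 ✓, 1 ✓.
At position 2 the labels are {dirty, owned} and the next position 3 has {}, so ¬dirty ∨ ○dirty is false there. This is the first violation.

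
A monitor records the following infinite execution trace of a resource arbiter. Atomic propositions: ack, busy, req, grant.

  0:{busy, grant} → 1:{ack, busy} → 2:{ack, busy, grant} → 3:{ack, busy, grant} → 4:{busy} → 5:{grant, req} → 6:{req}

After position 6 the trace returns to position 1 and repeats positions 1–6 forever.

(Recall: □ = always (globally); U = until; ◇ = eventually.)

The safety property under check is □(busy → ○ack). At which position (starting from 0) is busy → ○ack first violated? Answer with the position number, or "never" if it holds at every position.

3

Check busy → ○ack at each position in order: 0 ✓, 1 ✓, 2 ✓.
At position 3 the labels are {ack, busy, grant} and the next position 4 has {busy}, so busy → ○ack is false there. This is the first violation.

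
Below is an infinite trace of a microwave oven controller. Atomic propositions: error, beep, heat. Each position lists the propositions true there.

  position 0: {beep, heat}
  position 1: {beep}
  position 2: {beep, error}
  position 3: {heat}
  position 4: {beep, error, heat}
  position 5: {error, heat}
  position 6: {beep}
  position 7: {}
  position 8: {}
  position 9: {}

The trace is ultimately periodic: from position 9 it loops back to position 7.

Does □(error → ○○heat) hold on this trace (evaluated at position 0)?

No

error → ○○heat must hold at every position from 0 onward. It fails at position 4, so □(error → ○○heat) is false.
Positions where error holds: 2, 4, 5.
Check ○○heat at each: 2→ok, 4→fails, 5→fails.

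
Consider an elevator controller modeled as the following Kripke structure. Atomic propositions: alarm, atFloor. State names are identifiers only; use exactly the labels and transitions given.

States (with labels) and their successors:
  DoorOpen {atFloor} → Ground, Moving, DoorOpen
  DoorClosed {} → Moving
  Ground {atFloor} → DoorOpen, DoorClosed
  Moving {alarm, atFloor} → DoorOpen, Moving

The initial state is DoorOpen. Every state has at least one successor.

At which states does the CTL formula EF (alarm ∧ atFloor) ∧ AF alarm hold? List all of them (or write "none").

{DoorClosed, Moving}

States satisfying alarm ∧ atFloor: {Moving}.
States satisfying EF (alarm ∧ atFloor): {DoorOpen, DoorClosed, Ground, Moving}.
States satisfying alarm: {Moving}.
States satisfying AF alarm: {DoorClosed, Moving}.
States satisfying EF (alarm ∧ atFloor) ∧ AF alarm: {DoorClosed, Moving}.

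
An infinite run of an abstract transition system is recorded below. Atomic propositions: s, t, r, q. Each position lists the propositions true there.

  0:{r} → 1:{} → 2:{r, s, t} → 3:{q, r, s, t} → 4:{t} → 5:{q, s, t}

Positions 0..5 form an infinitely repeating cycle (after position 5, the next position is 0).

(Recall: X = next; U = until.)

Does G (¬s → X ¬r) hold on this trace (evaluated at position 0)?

¬s → X ¬r must hold at every position from 0 onward. It fails at position 1, so G (¬s → X ¬r) is false.
Positions where ¬s holds: 0, 1, 4.
Check X ¬r at each: 0→ok, 1→fails, 4→ok.

Violated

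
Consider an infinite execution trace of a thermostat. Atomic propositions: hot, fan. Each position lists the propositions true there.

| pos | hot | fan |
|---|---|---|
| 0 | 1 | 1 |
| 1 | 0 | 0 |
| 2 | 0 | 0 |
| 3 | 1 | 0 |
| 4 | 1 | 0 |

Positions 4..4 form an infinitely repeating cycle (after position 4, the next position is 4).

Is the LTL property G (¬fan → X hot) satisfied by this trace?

¬fan → X hot must hold at every position from 0 onward. It fails at position 1, so G (¬fan → X hot) is false.
Positions where ¬fan holds: 1, 2, 3, 4.
Check X hot at each: 1→fails, 2→ok, 3→ok, 4→ok.

Violated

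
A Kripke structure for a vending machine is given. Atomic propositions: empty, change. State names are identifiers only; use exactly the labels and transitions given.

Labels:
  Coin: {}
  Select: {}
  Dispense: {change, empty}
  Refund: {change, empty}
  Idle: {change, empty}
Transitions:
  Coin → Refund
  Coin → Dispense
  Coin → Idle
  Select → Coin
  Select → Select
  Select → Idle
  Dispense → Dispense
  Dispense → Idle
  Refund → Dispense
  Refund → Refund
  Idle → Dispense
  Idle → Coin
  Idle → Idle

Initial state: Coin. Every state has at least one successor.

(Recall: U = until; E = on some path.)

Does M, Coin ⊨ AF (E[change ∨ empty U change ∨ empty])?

Satisfied

States satisfying E[change ∨ empty U change ∨ empty]: {Dispense, Refund, Idle}.
States satisfying AF (E[change ∨ empty U change ∨ empty]): {Coin, Dispense, Refund, Idle}.
Coin ∈ Sat(AF (E[change ∨ empty U change ∨ empty])).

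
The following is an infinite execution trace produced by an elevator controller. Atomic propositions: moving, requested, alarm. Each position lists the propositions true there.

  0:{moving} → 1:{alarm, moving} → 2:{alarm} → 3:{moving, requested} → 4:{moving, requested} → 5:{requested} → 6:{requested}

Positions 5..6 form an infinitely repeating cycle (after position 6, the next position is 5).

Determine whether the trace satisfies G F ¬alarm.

Satisfied

F ¬alarm holds at every position 0..6, and those are all positions ever visited, so G F ¬alarm holds.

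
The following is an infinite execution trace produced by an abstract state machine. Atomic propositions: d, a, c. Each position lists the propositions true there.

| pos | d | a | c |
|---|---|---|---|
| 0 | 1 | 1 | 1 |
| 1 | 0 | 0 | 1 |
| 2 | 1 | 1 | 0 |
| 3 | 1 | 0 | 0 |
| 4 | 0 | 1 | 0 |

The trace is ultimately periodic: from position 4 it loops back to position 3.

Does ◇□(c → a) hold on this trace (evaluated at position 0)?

□(c → a) holds at position 2, which is reachable from 0, so ◇□(c → a) holds.

Yes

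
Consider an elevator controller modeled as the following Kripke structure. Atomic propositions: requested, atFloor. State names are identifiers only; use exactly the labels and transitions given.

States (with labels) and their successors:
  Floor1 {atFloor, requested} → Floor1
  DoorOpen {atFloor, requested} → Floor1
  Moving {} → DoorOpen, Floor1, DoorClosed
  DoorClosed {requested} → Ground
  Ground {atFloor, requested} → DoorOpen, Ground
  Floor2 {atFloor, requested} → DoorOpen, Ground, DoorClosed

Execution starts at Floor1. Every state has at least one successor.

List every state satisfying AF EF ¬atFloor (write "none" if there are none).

{Moving, DoorClosed, Floor2}

States satisfying EF ¬atFloor: {Moving, DoorClosed, Floor2}.
States satisfying AF EF ¬atFloor: {Moving, DoorClosed, Floor2}.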